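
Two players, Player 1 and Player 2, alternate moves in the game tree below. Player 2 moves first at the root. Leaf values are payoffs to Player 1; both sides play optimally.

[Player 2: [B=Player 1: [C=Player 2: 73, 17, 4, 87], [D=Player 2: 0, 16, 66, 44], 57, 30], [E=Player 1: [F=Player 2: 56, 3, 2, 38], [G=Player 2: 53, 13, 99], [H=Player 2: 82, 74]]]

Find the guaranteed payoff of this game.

57

C (Player 2): min(73, 17, 4, 87) = 4
D (Player 2): min(0, 16, 66, 44) = 0
B (Player 1): max(4, 0, 57, 30) = 57
F (Player 2): min(56, 3, 2, 38) = 2
G (Player 2): min(53, 13, 99) = 13
H (Player 2): min(82, 74) = 74
E (Player 1): max(2, 13, 74) = 74
Root (Player 2): min(57, 74) = 57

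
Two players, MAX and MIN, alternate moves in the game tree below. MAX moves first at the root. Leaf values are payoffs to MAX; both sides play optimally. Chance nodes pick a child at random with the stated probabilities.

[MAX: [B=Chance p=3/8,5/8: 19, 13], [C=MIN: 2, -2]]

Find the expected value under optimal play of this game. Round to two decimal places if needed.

15.25

B (Chance): 3/8·19 + 5/8·13 = 15.25
C (MIN): min(2, -2) = -2
Root (MAX): max(15.25, -2) = 15.25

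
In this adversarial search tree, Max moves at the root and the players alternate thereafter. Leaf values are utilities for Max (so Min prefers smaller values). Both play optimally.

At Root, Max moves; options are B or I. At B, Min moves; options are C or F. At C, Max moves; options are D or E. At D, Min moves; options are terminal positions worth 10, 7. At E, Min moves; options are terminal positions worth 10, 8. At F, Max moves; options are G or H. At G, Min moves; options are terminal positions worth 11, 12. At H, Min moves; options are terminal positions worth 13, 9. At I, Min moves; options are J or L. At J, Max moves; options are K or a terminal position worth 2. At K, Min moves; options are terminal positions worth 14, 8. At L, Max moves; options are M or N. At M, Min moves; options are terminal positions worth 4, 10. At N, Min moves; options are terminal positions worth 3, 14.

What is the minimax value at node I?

K: min(14, 8) = 8
J: max(8, 2) = 8
M: min(4, 10) = 4
N: min(3, 14) = 3
L: max(4, 3) = 4
I: min(8, 4) = 4

4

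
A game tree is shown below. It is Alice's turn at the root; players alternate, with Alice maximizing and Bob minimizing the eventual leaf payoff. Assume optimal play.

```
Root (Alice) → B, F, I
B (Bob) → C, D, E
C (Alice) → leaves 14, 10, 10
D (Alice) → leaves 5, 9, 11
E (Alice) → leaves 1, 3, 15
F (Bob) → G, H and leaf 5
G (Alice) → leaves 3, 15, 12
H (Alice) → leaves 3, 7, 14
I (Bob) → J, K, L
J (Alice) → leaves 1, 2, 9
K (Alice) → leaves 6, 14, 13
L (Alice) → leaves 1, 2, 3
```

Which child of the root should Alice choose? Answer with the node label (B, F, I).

B

C (Alice): max(14, 10, 10) = 14
D (Alice): max(5, 9, 11) = 11
E (Alice): max(1, 3, 15) = 15
B (Bob): min(14, 11, 15) = 11
G (Alice): max(3, 15, 12) = 15
H (Alice): max(3, 7, 14) = 14
F (Bob): min(15, 14, 5) = 5
J (Alice): max(1, 2, 9) = 9
K (Alice): max(6, 14, 13) = 14
L (Alice): max(1, 2, 3) = 3
I (Bob): min(9, 14, 3) = 3
Root (Alice): max(11, 5, 3) = 11
Alice picks the child with the highest value: B (value 11).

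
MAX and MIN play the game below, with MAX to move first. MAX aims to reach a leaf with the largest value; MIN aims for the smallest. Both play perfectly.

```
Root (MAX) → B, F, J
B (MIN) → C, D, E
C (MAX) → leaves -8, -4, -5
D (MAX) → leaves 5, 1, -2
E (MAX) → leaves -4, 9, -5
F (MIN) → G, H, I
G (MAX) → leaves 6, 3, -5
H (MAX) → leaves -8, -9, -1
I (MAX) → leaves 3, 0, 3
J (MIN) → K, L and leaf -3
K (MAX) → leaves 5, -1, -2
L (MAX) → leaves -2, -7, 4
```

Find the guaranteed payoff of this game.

C (MAX): max(-8, -4, -5) = -4
D (MAX): max(5, 1, -2) = 5
E (MAX): max(-4, 9, -5) = 9
B (MIN): min(-4, 5, 9) = -4
G (MAX): max(6, 3, -5) = 6
H (MAX): max(-8, -9, -1) = -1
I (MAX): max(3, 0, 3) = 3
F (MIN): min(6, -1, 3) = -1
K (MAX): max(5, -1, -2) = 5
L (MAX): max(-2, -7, 4) = 4
J (MIN): min(5, 4, -3) = -3
Root (MAX): max(-4, -1, -3) = -1

-1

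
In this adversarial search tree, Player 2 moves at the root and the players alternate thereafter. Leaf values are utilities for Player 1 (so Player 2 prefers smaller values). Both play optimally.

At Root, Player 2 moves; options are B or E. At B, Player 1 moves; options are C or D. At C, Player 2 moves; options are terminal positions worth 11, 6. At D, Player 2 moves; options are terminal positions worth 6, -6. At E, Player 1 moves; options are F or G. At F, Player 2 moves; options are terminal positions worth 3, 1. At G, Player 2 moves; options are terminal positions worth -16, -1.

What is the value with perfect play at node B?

6

C: min(11, 6) = 6
D: min(6, -6) = -6
B: max(6, -6) = 6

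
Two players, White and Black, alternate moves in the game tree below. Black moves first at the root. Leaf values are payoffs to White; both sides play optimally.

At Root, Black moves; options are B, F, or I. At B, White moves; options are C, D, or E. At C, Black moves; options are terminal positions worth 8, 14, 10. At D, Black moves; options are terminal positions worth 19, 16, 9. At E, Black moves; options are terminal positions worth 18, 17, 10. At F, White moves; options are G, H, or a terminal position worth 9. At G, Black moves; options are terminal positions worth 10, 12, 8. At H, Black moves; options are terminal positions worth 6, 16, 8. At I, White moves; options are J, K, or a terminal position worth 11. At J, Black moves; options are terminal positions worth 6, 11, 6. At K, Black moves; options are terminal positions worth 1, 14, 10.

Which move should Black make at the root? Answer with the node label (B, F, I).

F

C (Black): min(8, 14, 10) = 8
D (Black): min(19, 16, 9) = 9
E (Black): min(18, 17, 10) = 10
B (White): max(8, 9, 10) = 10
G (Black): min(10, 12, 8) = 8
H (Black): min(6, 16, 8) = 6
F (White): max(8, 6, 9) = 9
J (Black): min(6, 11, 6) = 6
K (Black): min(1, 14, 10) = 1
I (White): max(6, 1, 11) = 11
Root (Black): min(10, 9, 11) = 9
Black picks the child with the lowest value: F (value 9).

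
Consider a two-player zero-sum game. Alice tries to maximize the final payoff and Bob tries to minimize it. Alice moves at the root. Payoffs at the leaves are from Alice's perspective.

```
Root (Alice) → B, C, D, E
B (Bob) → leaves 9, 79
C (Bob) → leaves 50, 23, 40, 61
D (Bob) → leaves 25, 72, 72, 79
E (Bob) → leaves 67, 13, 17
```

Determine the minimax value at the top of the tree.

25

B (Bob): min(9, 79) = 9
C (Bob): min(50, 23, 40, 61) = 23
D (Bob): min(25, 72, 72, 79) = 25
E (Bob): min(67, 13, 17) = 13
Root (Alice): max(9, 23, 25, 13) = 25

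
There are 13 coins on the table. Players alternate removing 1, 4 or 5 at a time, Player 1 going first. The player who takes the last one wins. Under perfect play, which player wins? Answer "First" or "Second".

Compute winning (W) and losing (L) positions by backward induction:
i:   0  1  2  3  4  5  6  7  8  9 10 11 12 13
     L  W  L  W  W  W  W  W  L  W  L  W  W  W
Position 13 is W, so the first player wins.

First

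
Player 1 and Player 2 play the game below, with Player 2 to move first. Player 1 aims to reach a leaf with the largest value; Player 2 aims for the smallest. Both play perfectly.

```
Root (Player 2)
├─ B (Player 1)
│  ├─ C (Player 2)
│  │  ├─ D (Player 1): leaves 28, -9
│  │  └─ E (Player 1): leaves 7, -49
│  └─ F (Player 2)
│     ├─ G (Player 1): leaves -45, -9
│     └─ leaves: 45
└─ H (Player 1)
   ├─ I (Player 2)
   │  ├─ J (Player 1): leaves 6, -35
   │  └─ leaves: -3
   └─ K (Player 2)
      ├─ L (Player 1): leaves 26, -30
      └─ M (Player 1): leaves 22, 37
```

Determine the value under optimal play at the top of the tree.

D (Player 1): max(28, -9) = 28
E (Player 1): max(7, -49) = 7
C (Player 2): min(28, 7) = 7
G (Player 1): max(-45, -9) = -9
F (Player 2): min(-9, 45) = -9
B (Player 1): max(7, -9) = 7
J (Player 1): max(6, -35) = 6
I (Player 2): min(6, -3) = -3
L (Player 1): max(26, -30) = 26
M (Player 1): max(22, 37) = 37
K (Player 2): min(26, 37) = 26
H (Player 1): max(-3, 26) = 26
Root (Player 2): min(7, 26) = 7

7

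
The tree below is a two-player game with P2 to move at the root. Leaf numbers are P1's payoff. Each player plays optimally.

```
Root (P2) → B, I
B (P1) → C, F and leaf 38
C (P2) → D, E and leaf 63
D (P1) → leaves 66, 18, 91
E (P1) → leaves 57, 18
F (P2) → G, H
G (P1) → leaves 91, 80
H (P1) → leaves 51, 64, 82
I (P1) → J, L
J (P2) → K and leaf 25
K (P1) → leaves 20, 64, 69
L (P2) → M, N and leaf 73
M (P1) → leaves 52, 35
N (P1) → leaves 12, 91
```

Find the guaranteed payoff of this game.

D (P1): max(66, 18, 91) = 91
E (P1): max(57, 18) = 57
C (P2): min(91, 57, 63) = 57
G (P1): max(91, 80) = 91
H (P1): max(51, 64, 82) = 82
F (P2): min(91, 82) = 82
B (P1): max(57, 82, 38) = 82
K (P1): max(20, 64, 69) = 69
J (P2): min(69, 25) = 25
M (P1): max(52, 35) = 52
N (P1): max(12, 91) = 91
L (P2): min(52, 91, 73) = 52
I (P1): max(25, 52) = 52
Root (P2): min(82, 52) = 52

52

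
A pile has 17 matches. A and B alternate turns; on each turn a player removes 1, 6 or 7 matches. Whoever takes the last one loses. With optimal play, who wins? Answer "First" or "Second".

Second

Positions where the player to move wins (W) vs loses (L):
i:   0  1  2  3  4  5  6  7  8  9 10 11 12 13 14 15 16 17
     W  L  W  L  W  L  W  W  W  W  W  W  W  L  W  L  W  L
Position 17 is L, so the second player wins.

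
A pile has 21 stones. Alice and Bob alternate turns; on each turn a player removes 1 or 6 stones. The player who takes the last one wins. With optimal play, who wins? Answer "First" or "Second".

Second

W/L table (W = player to move can force a win):
i:   0  1  2  3  4  5  6  7  8  9 10 11 12 13 14 15 16 17 18 19 20 21
     L  W  L  W  L  W  W  L  W  L  W  L  W  W  L  W  L  W  L  W  W  L
Position 21 is L, so the second player wins.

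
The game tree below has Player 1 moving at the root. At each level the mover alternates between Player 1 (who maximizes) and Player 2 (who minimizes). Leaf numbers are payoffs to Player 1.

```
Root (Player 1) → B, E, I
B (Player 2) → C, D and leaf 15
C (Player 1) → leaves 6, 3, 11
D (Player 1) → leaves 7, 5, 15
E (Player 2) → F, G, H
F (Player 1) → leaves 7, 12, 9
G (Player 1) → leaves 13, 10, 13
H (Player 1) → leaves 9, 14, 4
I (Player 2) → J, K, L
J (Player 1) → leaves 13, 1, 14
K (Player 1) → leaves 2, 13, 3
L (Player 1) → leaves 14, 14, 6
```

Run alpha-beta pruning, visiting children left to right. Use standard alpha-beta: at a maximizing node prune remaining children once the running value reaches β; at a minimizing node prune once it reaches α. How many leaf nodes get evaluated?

20

C [α=-∞,β=+∞]: v=11
D [α=-∞,β=11]: v=15
B [α=-∞,β=+∞]: v=11
F [α=11,β=+∞]: v=12
G [α=11,β=12]: v=13 after child 1 ≥ β → β-cutoff, skip 2
H [α=11,β=12]: v=14 after child 2 ≥ β → β-cutoff, skip 1
E [α=11,β=+∞]: v=12
J [α=12,β=+∞]: v=14
K [α=12,β=14]: v=13
L [α=12,β=13]: v=14 after child 1 ≥ β → β-cutoff, skip 2
I [α=12,β=+∞]: v=13
Root [α=-∞,β=+∞]: v=13
Leaves evaluated: 20 of 25.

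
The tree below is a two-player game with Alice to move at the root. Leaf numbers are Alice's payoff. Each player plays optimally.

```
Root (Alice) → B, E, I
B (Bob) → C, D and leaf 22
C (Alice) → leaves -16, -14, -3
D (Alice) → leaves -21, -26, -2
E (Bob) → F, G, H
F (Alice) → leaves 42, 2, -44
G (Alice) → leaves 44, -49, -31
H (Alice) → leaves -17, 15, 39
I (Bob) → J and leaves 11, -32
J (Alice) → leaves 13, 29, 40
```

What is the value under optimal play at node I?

J: max(13, 29, 40) = 40
I: min(40, 11, -32) = -32

-32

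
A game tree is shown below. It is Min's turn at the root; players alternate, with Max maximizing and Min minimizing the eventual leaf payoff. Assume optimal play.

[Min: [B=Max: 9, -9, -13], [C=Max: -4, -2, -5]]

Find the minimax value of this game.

B (Max): max(9, -9, -13) = 9
C (Max): max(-4, -2, -5) = -2
Root (Min): min(9, -2) = -2

-2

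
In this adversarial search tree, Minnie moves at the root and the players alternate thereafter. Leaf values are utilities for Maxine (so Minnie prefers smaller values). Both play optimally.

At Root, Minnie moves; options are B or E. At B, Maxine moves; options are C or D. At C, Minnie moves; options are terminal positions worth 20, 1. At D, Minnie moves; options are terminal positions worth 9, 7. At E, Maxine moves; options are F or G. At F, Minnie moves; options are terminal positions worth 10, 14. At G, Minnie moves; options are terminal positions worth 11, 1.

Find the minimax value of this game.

C (Minnie): min(20, 1) = 1
D (Minnie): min(9, 7) = 7
B (Maxine): max(1, 7) = 7
F (Minnie): min(10, 14) = 10
G (Minnie): min(11, 1) = 1
E (Maxine): max(10, 1) = 10
Root (Minnie): min(7, 10) = 7

7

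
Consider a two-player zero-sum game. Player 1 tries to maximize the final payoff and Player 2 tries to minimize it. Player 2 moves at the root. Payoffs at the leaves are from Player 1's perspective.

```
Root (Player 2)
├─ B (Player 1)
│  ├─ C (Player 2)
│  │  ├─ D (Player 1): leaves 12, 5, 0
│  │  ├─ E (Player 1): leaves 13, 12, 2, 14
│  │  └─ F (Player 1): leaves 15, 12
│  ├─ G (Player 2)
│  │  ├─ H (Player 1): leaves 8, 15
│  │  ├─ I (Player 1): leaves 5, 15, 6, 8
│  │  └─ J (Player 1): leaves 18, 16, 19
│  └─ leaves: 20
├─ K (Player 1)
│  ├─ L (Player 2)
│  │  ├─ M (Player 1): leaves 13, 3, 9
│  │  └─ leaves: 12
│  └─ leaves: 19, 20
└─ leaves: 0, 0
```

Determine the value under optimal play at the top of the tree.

D (Player 1): max(12, 5, 0) = 12
E (Player 1): max(13, 12, 2, 14) = 14
F (Player 1): max(15, 12) = 15
C (Player 2): min(12, 14, 15) = 12
H (Player 1): max(8, 15) = 15
I (Player 1): max(5, 15, 6, 8) = 15
J (Player 1): max(18, 16, 19) = 19
G (Player 2): min(15, 15, 19) = 15
B (Player 1): max(12, 15, 20) = 20
M (Player 1): max(13, 3, 9) = 13
L (Player 2): min(13, 12) = 12
K (Player 1): max(12, 19, 20) = 20
Root (Player 2): min(20, 20, 0, 0) = 0

0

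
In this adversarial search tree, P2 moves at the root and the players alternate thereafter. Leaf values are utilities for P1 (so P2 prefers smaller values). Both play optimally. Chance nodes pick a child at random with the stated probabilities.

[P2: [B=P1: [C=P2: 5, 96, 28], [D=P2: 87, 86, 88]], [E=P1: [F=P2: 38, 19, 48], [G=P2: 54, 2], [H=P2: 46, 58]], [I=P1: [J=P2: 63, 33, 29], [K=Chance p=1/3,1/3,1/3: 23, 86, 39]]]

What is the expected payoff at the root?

46

C (P2): min(5, 96, 28) = 5
D (P2): min(87, 86, 88) = 86
B (P1): max(5, 86) = 86
F (P2): min(38, 19, 48) = 19
G (P2): min(54, 2) = 2
H (P2): min(46, 58) = 46
E (P1): max(19, 2, 46) = 46
J (P2): min(63, 33, 29) = 29
K (Chance): 1/3·23 + 1/3·86 + 1/3·39 = 49.33
I (P1): max(29, 49.33) = 49.33
Root (P2): min(86, 46, 49.33) = 46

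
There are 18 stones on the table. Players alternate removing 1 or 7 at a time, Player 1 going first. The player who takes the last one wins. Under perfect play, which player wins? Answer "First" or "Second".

Second

Mark each pile size as W (mover wins) or L (mover loses):
i:   0  1  2  3  4  5  6  7  8  9 10 11 12 13 14 15 16 17 18
     L  W  L  W  L  W  L  W  L  W  L  W  L  W  L  W  L  W  L
Position 18 is L, so the second player wins.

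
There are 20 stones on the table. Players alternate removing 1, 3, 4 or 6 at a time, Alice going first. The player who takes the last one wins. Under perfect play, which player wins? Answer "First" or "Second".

First

Mark each pile size as W (mover wins) or L (mover loses):
i:   0  1  2  3  4  5  6  7  8  9 10 11 12 13 14 15 16 17 18 19 20
     L  W  L  W  W  W  W  L  W  L  W  W  W  W  L  W  L  W  W  W  W
Position 20 is W, so the first player wins.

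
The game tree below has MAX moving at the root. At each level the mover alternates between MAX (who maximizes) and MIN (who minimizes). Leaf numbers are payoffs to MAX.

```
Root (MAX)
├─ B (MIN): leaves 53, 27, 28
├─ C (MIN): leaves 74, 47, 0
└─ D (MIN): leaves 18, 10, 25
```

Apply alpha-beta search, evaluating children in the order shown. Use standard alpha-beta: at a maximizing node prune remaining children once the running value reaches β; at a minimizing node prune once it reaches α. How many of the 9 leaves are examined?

B [α=-∞,β=+∞]: v=27
C [α=27,β=+∞]: v=0
D [α=27,β=+∞]: v=18 after child 1 ≤ α → α-cutoff, skip 2
Root [α=-∞,β=+∞]: v=27
Leaves evaluated: 7 of 9.

7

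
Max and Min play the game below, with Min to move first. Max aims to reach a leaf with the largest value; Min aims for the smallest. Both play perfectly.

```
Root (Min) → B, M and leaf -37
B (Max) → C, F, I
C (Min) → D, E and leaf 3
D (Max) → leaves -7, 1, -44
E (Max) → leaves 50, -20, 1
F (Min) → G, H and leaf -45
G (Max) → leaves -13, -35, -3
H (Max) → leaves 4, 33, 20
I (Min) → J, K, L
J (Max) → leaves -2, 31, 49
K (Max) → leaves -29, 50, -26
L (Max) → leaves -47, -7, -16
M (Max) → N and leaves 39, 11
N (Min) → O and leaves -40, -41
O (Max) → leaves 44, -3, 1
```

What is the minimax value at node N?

O: max(44, -3, 1) = 44
N: min(44, -40, -41) = -41

-41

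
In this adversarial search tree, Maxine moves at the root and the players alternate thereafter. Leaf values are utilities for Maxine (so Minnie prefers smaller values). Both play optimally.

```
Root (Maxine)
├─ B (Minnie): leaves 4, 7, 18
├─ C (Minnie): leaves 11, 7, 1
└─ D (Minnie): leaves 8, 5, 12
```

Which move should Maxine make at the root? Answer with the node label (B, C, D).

D

B (Minnie): min(4, 7, 18) = 4
C (Minnie): min(11, 7, 1) = 1
D (Minnie): min(8, 5, 12) = 5
Root (Maxine): max(4, 1, 5) = 5
Maxine picks the child with the highest value: D (value 5).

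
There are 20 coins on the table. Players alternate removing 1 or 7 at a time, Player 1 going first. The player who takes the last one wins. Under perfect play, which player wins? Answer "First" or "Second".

Second

Positions where the player to move wins (W) vs loses (L):
i:   0  1  2  3  4  5  6  7  8  9 10 11 12 13 14 15 16 17 18 19 20
     L  W  L  W  L  W  L  W  L  W  L  W  L  W  L  W  L  W  L  W  L
Position 20 is L, so the second player wins.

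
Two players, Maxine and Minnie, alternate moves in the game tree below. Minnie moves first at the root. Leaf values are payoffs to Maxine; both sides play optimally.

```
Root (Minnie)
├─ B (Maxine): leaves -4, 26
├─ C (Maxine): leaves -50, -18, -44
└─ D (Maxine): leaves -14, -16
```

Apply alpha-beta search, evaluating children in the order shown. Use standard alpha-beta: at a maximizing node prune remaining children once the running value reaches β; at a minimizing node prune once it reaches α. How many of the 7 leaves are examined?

6

B [α=-∞,β=+∞]: v=26
C [α=-∞,β=26]: v=-18
D [α=-∞,β=-18]: v=-14 after child 1 ≥ β → β-cutoff, skip 1
Root [α=-∞,β=+∞]: v=-18
Leaves evaluated: 6 of 7.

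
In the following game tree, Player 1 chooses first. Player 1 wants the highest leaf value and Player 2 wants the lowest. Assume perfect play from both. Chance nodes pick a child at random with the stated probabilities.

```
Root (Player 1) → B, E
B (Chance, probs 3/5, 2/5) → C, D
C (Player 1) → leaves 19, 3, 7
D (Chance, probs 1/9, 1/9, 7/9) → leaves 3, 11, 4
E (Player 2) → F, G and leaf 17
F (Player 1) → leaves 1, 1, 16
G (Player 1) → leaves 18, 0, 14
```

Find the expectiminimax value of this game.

C (Player 1): max(19, 3, 7) = 19
D (Chance): 1/9·3 + 1/9·11 + 7/9·4 = 4.67
B (Chance): 3/5·19 + 2/5·4.67 = 13.27
F (Player 1): max(1, 1, 16) = 16
G (Player 1): max(18, 0, 14) = 18
E (Player 2): min(16, 18, 17) = 16
Root (Player 1): max(13.27, 16) = 16

16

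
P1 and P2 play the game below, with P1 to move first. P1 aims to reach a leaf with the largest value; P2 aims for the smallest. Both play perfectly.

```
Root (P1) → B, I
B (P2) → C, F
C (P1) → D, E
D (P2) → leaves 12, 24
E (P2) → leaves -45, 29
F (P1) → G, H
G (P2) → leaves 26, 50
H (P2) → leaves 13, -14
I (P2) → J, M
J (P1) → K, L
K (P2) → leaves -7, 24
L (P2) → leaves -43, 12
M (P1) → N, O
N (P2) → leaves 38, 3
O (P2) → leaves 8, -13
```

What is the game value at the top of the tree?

12

D (P2): min(12, 24) = 12
E (P2): min(-45, 29) = -45
C (P1): max(12, -45) = 12
G (P2): min(26, 50) = 26
H (P2): min(13, -14) = -14
F (P1): max(26, -14) = 26
B (P2): min(12, 26) = 12
K (P2): min(-7, 24) = -7
L (P2): min(-43, 12) = -43
J (P1): max(-7, -43) = -7
N (P2): min(38, 3) = 3
O (P2): min(8, -13) = -13
M (P1): max(3, -13) = 3
I (P2): min(-7, 3) = -7
Root (P1): max(12, -7) = 12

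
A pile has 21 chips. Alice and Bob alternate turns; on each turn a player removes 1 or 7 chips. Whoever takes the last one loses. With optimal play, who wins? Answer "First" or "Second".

Compute winning (W) and losing (L) positions by backward induction:
i:   0  1  2  3  4  5  6  7  8  9 10 11 12 13 14 15 16 17 18 19 20 21
     W  L  W  L  W  L  W  L  W  L  W  L  W  L  W  L  W  L  W  L  W  L
Position 21 is L, so the second player wins.

Second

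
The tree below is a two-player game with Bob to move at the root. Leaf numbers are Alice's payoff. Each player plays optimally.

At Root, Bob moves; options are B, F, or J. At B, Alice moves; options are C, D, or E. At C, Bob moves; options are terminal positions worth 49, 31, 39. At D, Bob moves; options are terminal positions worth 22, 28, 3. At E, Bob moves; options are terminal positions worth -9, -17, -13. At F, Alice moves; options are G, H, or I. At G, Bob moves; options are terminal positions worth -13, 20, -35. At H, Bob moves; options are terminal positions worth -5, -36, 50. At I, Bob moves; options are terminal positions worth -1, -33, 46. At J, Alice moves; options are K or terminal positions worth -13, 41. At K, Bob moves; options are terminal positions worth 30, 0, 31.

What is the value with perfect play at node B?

C: min(49, 31, 39) = 31
D: min(22, 28, 3) = 3
E: min(-9, -17, -13) = -17
B: max(31, 3, -17) = 31

31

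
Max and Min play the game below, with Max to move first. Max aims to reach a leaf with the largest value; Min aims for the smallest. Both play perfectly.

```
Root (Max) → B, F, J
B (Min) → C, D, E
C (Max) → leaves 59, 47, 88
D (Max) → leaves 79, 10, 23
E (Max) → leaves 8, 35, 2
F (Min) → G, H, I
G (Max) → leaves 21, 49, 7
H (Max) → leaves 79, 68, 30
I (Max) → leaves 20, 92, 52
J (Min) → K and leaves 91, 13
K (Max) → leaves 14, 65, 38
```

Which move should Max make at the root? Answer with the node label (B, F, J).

F

C (Max): max(59, 47, 88) = 88
D (Max): max(79, 10, 23) = 79
E (Max): max(8, 35, 2) = 35
B (Min): min(88, 79, 35) = 35
G (Max): max(21, 49, 7) = 49
H (Max): max(79, 68, 30) = 79
I (Max): max(20, 92, 52) = 92
F (Min): min(49, 79, 92) = 49
K (Max): max(14, 65, 38) = 65
J (Min): min(65, 91, 13) = 13
Root (Max): max(35, 49, 13) = 49
Max picks the child with the highest value: F (value 49).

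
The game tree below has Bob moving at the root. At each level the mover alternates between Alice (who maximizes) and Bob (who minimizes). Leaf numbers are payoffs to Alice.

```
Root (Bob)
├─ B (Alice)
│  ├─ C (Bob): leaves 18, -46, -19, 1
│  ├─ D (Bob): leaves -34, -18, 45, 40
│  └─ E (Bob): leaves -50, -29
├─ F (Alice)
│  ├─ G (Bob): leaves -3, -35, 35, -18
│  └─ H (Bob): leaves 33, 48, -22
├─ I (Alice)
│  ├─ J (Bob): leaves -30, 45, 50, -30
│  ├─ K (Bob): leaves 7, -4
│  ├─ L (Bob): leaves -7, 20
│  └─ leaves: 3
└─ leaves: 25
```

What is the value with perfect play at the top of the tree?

C (Bob): min(18, -46, -19, 1) = -46
D (Bob): min(-34, -18, 45, 40) = -34
E (Bob): min(-50, -29) = -50
B (Alice): max(-46, -34, -50) = -34
G (Bob): min(-3, -35, 35, -18) = -35
H (Bob): min(33, 48, -22) = -22
F (Alice): max(-35, -22) = -22
J (Bob): min(-30, 45, 50, -30) = -30
K (Bob): min(7, -4) = -4
L (Bob): min(-7, 20) = -7
I (Alice): max(-30, -4, -7, 3) = 3
Root (Bob): min(-34, -22, 3, 25) = -34

-34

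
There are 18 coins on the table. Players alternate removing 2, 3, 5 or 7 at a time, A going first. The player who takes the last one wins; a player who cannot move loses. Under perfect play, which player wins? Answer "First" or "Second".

Positions where the player to move wins (W) vs loses (L):
i:   0  1  2  3  4  5  6  7  8  9 10 11 12 13 14 15 16 17 18
     L  L  W  W  W  W  W  W  W  L  L  W  W  W  W  W  W  W  L
Position 18 is L, so the second player wins.

Second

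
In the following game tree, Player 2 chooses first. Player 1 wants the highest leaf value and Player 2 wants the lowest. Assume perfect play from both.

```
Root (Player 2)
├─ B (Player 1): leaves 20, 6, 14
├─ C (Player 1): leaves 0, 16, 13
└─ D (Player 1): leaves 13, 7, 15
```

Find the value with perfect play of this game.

15

B (Player 1): max(20, 6, 14) = 20
C (Player 1): max(0, 16, 13) = 16
D (Player 1): max(13, 7, 15) = 15
Root (Player 2): min(20, 16, 15) = 15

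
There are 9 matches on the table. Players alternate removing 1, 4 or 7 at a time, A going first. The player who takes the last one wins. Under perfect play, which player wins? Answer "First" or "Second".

Mark each pile size as W (mover wins) or L (mover loses):
i:   0  1  2  3  4  5  6  7  8  9
     L  W  L  W  W  L  W  W  L  W
Position 9 is W, so the first player wins.

First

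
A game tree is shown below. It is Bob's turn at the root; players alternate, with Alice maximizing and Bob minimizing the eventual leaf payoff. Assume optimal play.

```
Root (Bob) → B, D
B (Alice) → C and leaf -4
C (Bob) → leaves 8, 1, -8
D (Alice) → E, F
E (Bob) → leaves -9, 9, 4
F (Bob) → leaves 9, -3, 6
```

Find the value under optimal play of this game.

C (Bob): min(8, 1, -8) = -8
B (Alice): max(-8, -4) = -4
E (Bob): min(-9, 9, 4) = -9
F (Bob): min(9, -3, 6) = -3
D (Alice): max(-9, -3) = -3
Root (Bob): min(-4, -3) = -4

-4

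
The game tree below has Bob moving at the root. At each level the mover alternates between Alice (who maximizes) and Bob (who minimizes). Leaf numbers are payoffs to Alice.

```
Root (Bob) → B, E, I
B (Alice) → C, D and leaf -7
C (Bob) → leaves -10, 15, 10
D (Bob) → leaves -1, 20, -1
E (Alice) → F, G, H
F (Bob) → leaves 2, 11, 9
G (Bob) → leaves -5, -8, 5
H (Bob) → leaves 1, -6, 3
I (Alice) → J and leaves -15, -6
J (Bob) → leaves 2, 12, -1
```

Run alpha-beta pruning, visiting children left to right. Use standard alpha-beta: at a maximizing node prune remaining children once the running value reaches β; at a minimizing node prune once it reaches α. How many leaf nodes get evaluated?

C [α=-∞,β=+∞]: v=-10
D [α=-10,β=+∞]: v=-1
B [α=-∞,β=+∞]: v=-1
F [α=-∞,β=-1]: v=2
E [α=-∞,β=-1]: v=2 after child 1 ≥ β → β-cutoff, skip 2
J [α=-∞,β=-1]: v=-1
I [α=-∞,β=-1]: v=-1 after child 1 ≥ β → β-cutoff, skip 2
Root [α=-∞,β=+∞]: v=-1
Leaves evaluated: 13 of 21.

13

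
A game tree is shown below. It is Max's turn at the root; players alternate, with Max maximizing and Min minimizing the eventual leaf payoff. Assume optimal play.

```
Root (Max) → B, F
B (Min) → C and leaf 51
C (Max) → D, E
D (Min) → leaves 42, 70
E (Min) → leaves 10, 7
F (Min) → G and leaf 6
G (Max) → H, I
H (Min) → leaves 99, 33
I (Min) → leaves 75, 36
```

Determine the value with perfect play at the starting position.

42

D (Min): min(42, 70) = 42
E (Min): min(10, 7) = 7
C (Max): max(42, 7) = 42
B (Min): min(42, 51) = 42
H (Min): min(99, 33) = 33
I (Min): min(75, 36) = 36
G (Max): max(33, 36) = 36
F (Min): min(36, 6) = 6
Root (Max): max(42, 6) = 42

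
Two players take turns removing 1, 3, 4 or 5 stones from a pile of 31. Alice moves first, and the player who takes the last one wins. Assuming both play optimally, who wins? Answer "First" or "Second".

Mark each pile size as W (mover wins) or L (mover loses):
i:   0  1  2  3  4  5  6  7  8  9 10 11 12 13 14 15 16 17 18 19 20 21 22 23 24 25 26 27 28 29 30 31
     L  W  L  W  W  W  W  W  L  W  L  W  W  W  W  W  L  W  L  W  W  W  W  W  L  W  L  W  W  W  W  W
Position 31 is W, so the first player wins.

First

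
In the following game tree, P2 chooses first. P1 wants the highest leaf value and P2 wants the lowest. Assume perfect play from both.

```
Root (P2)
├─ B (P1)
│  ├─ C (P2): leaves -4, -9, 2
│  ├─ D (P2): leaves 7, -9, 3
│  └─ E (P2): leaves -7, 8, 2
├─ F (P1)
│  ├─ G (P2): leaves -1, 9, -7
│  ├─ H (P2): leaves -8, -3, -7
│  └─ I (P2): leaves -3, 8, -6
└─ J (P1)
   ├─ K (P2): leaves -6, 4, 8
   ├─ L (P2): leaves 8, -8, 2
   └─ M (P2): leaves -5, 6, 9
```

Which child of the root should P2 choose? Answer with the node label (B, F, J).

B

C (P2): min(-4, -9, 2) = -9
D (P2): min(7, -9, 3) = -9
E (P2): min(-7, 8, 2) = -7
B (P1): max(-9, -9, -7) = -7
G (P2): min(-1, 9, -7) = -7
H (P2): min(-8, -3, -7) = -8
I (P2): min(-3, 8, -6) = -6
F (P1): max(-7, -8, -6) = -6
K (P2): min(-6, 4, 8) = -6
L (P2): min(8, -8, 2) = -8
M (P2): min(-5, 6, 9) = -5
J (P1): max(-6, -8, -5) = -5
Root (P2): min(-7, -6, -5) = -7
P2 picks the child with the lowest value: B (value -7).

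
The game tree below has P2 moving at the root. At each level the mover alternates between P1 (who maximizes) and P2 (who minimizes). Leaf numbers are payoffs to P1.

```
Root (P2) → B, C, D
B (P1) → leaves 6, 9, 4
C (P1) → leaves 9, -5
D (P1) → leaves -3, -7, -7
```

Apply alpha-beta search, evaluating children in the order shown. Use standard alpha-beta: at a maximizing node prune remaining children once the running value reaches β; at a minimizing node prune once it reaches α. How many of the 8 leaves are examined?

B [α=-∞,β=+∞]: v=9
C [α=-∞,β=9]: v=9 after child 1 ≥ β → β-cutoff, skip 1
D [α=-∞,β=9]: v=-3
Root [α=-∞,β=+∞]: v=-3
Leaves evaluated: 7 of 8.

7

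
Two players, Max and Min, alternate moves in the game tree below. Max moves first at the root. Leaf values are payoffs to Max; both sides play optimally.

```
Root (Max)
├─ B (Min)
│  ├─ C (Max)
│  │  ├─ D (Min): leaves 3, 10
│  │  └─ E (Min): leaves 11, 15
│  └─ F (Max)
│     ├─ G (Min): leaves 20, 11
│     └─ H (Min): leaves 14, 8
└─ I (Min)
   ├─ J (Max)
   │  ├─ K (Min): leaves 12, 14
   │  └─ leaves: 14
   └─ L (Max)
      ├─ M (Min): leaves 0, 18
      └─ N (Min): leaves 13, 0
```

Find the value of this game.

D (Min): min(3, 10) = 3
E (Min): min(11, 15) = 11
C (Max): max(3, 11) = 11
G (Min): min(20, 11) = 11
H (Min): min(14, 8) = 8
F (Max): max(11, 8) = 11
B (Min): min(11, 11) = 11
K (Min): min(12, 14) = 12
J (Max): max(12, 14) = 14
M (Min): min(0, 18) = 0
N (Min): min(13, 0) = 0
L (Max): max(0, 0) = 0
I (Min): min(14, 0) = 0
Root (Max): max(11, 0) = 11

11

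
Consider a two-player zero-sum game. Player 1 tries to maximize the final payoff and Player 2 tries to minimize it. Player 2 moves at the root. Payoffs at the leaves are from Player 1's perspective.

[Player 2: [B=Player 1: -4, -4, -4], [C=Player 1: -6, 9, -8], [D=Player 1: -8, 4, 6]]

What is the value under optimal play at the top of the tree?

B (Player 1): max(-4, -4, -4) = -4
C (Player 1): max(-6, 9, -8) = 9
D (Player 1): max(-8, 4, 6) = 6
Root (Player 2): min(-4, 9, 6) = -4

-4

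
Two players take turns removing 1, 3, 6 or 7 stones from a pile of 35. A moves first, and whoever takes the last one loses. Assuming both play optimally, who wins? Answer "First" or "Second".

Positions where the player to move wins (W) vs loses (L):
i:   0  1  2  3  4  5  6  7  8  9 10 11 12 13 14 15 16 17 18 19 20 21 22 23 24 25 26 27 28 29 30 31 32 33 34 35
     W  L  W  L  W  L  W  W  W  W  W  W  W  L  W  L  W  L  W  W  W  W  W  W  W  L  W  L  W  L  W  W  W  W  W  W
Position 35 is W, so the first player wins.

First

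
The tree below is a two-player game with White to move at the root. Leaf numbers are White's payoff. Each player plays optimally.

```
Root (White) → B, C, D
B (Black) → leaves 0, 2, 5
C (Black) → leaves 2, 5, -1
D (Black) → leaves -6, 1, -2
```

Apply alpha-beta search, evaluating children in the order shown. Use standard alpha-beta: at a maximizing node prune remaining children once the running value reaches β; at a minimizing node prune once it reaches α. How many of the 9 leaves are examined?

B [α=-∞,β=+∞]: v=0
C [α=0,β=+∞]: v=-1
D [α=0,β=+∞]: v=-6 after child 1 ≤ α → α-cutoff, skip 2
Root [α=-∞,β=+∞]: v=0
Leaves evaluated: 7 of 9.

7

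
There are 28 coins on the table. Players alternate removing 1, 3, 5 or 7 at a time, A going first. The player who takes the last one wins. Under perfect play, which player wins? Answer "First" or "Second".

Second

i:   0  1  2  3  4  5  6  7  8  9 10 11 12 13 14 15 16 17 18 19 20 21 22 23 24 25 26 27 28
     L  W  L  W  L  W  L  W  L  W  L  W  L  W  L  W  L  W  L  W  L  W  L  W  L  W  L  W  L
Position 28 is L, so the second player wins.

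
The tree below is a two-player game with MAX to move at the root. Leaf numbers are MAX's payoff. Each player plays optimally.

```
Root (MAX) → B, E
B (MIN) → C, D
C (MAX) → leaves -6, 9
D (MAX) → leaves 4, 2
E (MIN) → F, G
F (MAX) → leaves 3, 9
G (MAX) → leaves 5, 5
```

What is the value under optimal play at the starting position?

5

C (MAX): max(-6, 9) = 9
D (MAX): max(4, 2) = 4
B (MIN): min(9, 4) = 4
F (MAX): max(3, 9) = 9
G (MAX): max(5, 5) = 5
E (MIN): min(9, 5) = 5
Root (MAX): max(4, 5) = 5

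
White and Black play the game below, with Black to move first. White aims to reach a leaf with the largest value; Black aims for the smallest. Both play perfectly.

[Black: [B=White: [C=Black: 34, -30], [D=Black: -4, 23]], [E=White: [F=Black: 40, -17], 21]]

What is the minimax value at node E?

21

F: min(40, -17) = -17
E: max(-17, 21) = 21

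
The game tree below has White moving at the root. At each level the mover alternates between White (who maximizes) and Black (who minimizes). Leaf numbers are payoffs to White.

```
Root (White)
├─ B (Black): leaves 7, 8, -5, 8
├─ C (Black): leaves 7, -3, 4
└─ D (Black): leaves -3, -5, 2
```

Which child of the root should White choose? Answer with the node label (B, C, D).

B (Black): min(7, 8, -5, 8) = -5
C (Black): min(7, -3, 4) = -3
D (Black): min(-3, -5, 2) = -5
Root (White): max(-5, -3, -5) = -3
White picks the child with the highest value: C (value -3).

C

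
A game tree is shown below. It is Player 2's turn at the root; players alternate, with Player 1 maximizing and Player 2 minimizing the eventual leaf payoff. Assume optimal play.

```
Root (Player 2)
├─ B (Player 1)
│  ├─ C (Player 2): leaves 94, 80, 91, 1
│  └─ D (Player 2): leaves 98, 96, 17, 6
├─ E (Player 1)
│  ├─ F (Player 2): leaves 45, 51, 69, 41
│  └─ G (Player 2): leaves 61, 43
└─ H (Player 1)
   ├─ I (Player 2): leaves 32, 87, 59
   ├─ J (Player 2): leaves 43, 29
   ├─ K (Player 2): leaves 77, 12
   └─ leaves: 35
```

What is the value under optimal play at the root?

C (Player 2): min(94, 80, 91, 1) = 1
D (Player 2): min(98, 96, 17, 6) = 6
B (Player 1): max(1, 6) = 6
F (Player 2): min(45, 51, 69, 41) = 41
G (Player 2): min(61, 43) = 43
E (Player 1): max(41, 43) = 43
I (Player 2): min(32, 87, 59) = 32
J (Player 2): min(43, 29) = 29
K (Player 2): min(77, 12) = 12
H (Player 1): max(32, 29, 12, 35) = 35
Root (Player 2): min(6, 43, 35) = 6

6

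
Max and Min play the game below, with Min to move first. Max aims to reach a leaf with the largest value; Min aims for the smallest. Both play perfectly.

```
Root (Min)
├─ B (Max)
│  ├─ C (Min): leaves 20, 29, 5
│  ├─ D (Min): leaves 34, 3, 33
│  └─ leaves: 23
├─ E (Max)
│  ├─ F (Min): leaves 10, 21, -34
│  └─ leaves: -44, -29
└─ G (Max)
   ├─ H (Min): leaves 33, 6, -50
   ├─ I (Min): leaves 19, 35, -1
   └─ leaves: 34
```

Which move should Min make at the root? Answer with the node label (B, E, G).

E

C (Min): min(20, 29, 5) = 5
D (Min): min(34, 3, 33) = 3
B (Max): max(5, 3, 23) = 23
F (Min): min(10, 21, -34) = -34
E (Max): max(-34, -44, -29) = -29
H (Min): min(33, 6, -50) = -50
I (Min): min(19, 35, -1) = -1
G (Max): max(-50, -1, 34) = 34
Root (Min): min(23, -29, 34) = -29
Min picks the child with the lowest value: E (value -29).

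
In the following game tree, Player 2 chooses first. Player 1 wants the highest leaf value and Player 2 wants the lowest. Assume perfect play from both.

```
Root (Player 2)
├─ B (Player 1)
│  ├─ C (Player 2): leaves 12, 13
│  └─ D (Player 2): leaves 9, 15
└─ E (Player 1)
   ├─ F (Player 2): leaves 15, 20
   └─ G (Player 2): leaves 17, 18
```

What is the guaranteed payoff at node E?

F: min(15, 20) = 15
G: min(17, 18) = 17
E: max(15, 17) = 17

17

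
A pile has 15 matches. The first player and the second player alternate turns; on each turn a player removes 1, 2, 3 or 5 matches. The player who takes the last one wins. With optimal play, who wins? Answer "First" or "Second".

W/L table (W = player to move can force a win):
i:   0  1  2  3  4  5  6  7  8  9 10 11 12 13 14 15
     L  W  W  W  L  W  W  W  L  W  W  W  L  W  W  W
Position 15 is W, so the first player wins.

First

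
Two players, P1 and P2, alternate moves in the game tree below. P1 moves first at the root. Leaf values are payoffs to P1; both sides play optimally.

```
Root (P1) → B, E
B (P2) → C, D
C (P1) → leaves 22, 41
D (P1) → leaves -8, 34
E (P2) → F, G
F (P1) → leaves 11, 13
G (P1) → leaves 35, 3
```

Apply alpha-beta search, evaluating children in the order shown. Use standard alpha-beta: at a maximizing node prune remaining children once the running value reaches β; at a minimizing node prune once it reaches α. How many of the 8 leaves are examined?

6

C [α=-∞,β=+∞]: v=41
D [α=-∞,β=41]: v=34
B [α=-∞,β=+∞]: v=34
F [α=34,β=+∞]: v=13
E [α=34,β=+∞]: v=13 after child 1 ≤ α → α-cutoff, skip 1
Root [α=-∞,β=+∞]: v=34
Leaves evaluated: 6 of 8.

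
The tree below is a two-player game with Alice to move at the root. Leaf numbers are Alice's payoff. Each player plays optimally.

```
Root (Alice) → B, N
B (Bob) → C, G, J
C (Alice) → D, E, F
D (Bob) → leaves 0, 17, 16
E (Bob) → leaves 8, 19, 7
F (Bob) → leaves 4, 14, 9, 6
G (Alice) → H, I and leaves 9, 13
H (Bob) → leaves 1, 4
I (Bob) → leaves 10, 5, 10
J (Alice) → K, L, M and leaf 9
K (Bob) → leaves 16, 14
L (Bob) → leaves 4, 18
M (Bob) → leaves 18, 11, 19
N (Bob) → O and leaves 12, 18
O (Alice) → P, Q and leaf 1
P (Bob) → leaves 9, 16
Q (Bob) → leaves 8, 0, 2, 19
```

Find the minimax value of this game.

9

D (Bob): min(0, 17, 16) = 0
E (Bob): min(8, 19, 7) = 7
F (Bob): min(4, 14, 9, 6) = 4
C (Alice): max(0, 7, 4) = 7
H (Bob): min(1, 4) = 1
I (Bob): min(10, 5, 10) = 5
G (Alice): max(1, 5, 9, 13) = 13
K (Bob): min(16, 14) = 14
L (Bob): min(4, 18) = 4
M (Bob): min(18, 11, 19) = 11
J (Alice): max(14, 4, 11, 9) = 14
B (Bob): min(7, 13, 14) = 7
P (Bob): min(9, 16) = 9
Q (Bob): min(8, 0, 2, 19) = 0
O (Alice): max(9, 0, 1) = 9
N (Bob): min(9, 12, 18) = 9
Root (Alice): max(7, 9) = 9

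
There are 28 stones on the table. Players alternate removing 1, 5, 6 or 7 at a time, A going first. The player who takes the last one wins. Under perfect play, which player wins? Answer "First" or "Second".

i:   0  1  2  3  4  5  6  7  8  9 10 11 12 13 14 15 16 17 18 19 20 21 22 23 24 25 26 27 28
     L  W  L  W  L  W  W  W  W  W  W  W  L  W  L  W  L  W  W  W  W  W  W  W  L  W  L  W  L
Position 28 is L, so the second player wins.

Second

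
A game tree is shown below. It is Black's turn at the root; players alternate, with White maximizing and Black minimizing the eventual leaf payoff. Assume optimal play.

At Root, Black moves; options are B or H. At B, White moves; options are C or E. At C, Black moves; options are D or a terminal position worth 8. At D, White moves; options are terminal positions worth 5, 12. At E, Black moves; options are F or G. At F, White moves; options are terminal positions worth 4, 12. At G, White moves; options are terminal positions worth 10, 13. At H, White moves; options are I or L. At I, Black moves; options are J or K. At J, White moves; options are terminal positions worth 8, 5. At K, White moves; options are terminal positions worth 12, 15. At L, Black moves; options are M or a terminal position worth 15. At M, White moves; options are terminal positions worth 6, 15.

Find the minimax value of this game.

12

D (White): max(5, 12) = 12
C (Black): min(12, 8) = 8
F (White): max(4, 12) = 12
G (White): max(10, 13) = 13
E (Black): min(12, 13) = 12
B (White): max(8, 12) = 12
J (White): max(8, 5) = 8
K (White): max(12, 15) = 15
I (Black): min(8, 15) = 8
M (White): max(6, 15) = 15
L (Black): min(15, 15) = 15
H (White): max(8, 15) = 15
Root (Black): min(12, 15) = 12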